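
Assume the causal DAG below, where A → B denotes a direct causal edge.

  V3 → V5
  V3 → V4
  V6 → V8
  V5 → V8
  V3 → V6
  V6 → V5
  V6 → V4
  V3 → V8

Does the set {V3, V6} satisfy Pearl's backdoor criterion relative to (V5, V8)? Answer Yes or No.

Backdoor paths from V5 to V8 (paths whose first edge points into V5):
  P1: V5 <- V3 -> V6 -> V8
  P2: V5 <- V3 -> V8
  P3: V5 <- V3 -> V4 <- V6 -> V8
  P4: V5 <- V6 <- V3 -> V8
  P5: V5 <- V6 -> V8
  P6: V5 <- V6 -> V4 <- V3 -> V8
Condition 1 (no descendant of V5 in the set): holds — descendants of V5 are {V8}; none are in {V3, V6}.
Condition 2 (every backdoor path blocked by {V3, V6}):
  P1: blocked at fork node V3 ∈ conditioning set.
  P2: blocked at fork node V3 ∈ conditioning set.
  P3: blocked at fork node V3 ∈ conditioning set.
  P4: blocked at chain node V6 ∈ conditioning set.
  P5: blocked at fork node V6 ∈ conditioning set.
  P6: blocked at fork node V6 ∈ conditioning set.
{V3, V6} satisfies the backdoor criterion.

Yes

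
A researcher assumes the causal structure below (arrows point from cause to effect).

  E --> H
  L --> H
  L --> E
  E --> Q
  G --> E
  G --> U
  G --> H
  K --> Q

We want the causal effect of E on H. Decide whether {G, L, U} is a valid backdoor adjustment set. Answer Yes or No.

Backdoor paths from E to H (paths whose first edge points into E):
  P1: E <- L -> H
  P2: E <- G -> H
Condition 1 (no descendant of E in the set): holds — descendants of E are {H, Q}; none are in {G, L, U}.
Condition 2 (every backdoor path blocked by {G, L, U}):
  P1: blocked at fork node L ∈ conditioning set.
  P2: blocked at fork node G ∈ conditioning set.
{G, L, U} satisfies the backdoor criterion.

Yes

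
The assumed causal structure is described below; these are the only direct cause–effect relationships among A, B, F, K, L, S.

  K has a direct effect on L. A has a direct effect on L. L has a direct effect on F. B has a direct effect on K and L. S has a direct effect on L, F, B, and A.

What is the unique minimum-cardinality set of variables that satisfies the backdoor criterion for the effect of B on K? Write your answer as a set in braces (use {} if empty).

{}

Variables eligible for adjustment (non-descendants of B, excluding B and K): {A, S}.
Backdoor paths from B to K:
  P1: B <- S -> A -> L <- K
  P2: B <- S -> L <- K
  P3: B <- S -> F <- L <- K
Each backdoor path contains an unconditioned collider, so every path is already blocked with the empty conditioning set:
  P1: blocked at collider L (neither it nor any descendant is in the conditioning set).
  P2: blocked at collider L (neither it nor any descendant is in the conditioning set).
  P3: blocked at collider F (neither it nor any descendant is in the conditioning set).
The empty set is therefore the unique smallest valid set.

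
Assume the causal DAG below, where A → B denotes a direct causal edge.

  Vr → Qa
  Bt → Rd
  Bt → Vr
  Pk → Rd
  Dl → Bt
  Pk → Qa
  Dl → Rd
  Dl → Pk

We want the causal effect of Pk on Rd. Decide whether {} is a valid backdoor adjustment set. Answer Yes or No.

No

Backdoor paths from Pk to Rd (paths whose first edge points into Pk):
  P1: Pk <- Dl -> Bt -> Rd
  P2: Pk <- Dl -> Rd
Condition 1 (no descendant of Pk in the set): holds — descendants of Pk are {Qa, Rd}; none are in {}.
Condition 2 (every backdoor path blocked by {}):
  P1: open — no interior node is in the conditioning set.
  P2: open — no interior node is in the conditioning set.
{} does not satisfy the backdoor criterion.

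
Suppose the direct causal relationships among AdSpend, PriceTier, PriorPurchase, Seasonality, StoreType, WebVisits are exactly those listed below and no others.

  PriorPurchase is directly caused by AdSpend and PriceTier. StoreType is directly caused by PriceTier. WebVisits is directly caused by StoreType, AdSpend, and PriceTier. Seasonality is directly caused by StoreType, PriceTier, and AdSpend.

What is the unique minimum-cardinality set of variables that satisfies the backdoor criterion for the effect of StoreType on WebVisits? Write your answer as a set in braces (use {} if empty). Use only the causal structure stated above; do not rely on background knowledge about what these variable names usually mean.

Variables eligible for adjustment (non-descendants of StoreType, excluding StoreType and WebVisits): {AdSpend, PriceTier, PriorPurchase}.
Backdoor paths from StoreType to WebVisits:
  P1: StoreType <- PriceTier -> WebVisits
  P2: StoreType <- PriceTier -> Seasonality <- AdSpend -> WebVisits
  P3: StoreType <- PriceTier -> PriorPurchase <- AdSpend -> WebVisits
The empty set is not sufficient: P1 (StoreType <- PriceTier -> WebVisits) has no collider blocking it and no conditioned non-collider, so it is open.
Try {PriceTier}:
  P1: blocked at fork node PriceTier ∈ conditioning set.
  P2: blocked at fork node PriceTier ∈ conditioning set.
  P3: blocked at fork node PriceTier ∈ conditioning set.
{PriceTier} contains no descendant of StoreType and blocks every backdoor path.
No other singleton works — e.g. {AdSpend} leaves P1 open — so {PriceTier} is the unique smallest valid adjustment set.

{PriceTier}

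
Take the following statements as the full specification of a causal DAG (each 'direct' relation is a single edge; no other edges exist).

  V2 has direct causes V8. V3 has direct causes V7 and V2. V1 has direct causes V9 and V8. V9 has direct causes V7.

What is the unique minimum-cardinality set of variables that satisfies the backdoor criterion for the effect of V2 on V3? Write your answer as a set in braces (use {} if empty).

Variables eligible for adjustment (non-descendants of V2, excluding V2 and V3): {V1, V7, V8, V9}.
Backdoor paths from V2 to V3:
  P1: V2 <- V8 -> V1 <- V9 <- V7 -> V3
Each backdoor path contains an unconditioned collider, so every path is already blocked with the empty conditioning set:
  P1: blocked at collider V1 (neither it nor any descendant is in the conditioning set).
The empty set is therefore the unique smallest valid set.

{}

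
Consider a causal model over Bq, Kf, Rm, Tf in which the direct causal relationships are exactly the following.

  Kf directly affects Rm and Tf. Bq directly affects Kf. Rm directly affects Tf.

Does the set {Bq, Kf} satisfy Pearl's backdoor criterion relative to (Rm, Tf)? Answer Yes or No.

Yes

Backdoor paths from Rm to Tf (paths whose first edge points into Rm):
  P1: Rm <- Kf -> Tf
Condition 1 (no descendant of Rm in the set): holds — descendants of Rm are {Tf}; none are in {Bq, Kf}.
Condition 2 (every backdoor path blocked by {Bq, Kf}):
  P1: blocked at fork node Kf ∈ conditioning set.
{Bq, Kf} satisfies the backdoor criterion.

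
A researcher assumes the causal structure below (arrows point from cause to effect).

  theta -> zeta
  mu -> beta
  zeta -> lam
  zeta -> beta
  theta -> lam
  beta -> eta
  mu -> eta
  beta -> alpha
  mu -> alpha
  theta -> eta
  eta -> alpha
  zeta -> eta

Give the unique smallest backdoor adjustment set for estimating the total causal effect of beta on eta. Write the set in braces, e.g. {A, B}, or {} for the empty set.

{mu, zeta}

Variables eligible for adjustment (non-descendants of beta, excluding beta and eta): {lam, mu, theta, zeta}.
Backdoor paths from beta to eta:
  P1: beta <- zeta <- theta -> eta
  P2: beta <- zeta -> eta
  P3: beta <- zeta -> lam <- theta -> eta
  P4: beta <- mu -> eta
  P5: beta <- mu -> alpha <- eta
The empty set is not sufficient: P1 (beta <- zeta <- theta -> eta) has no collider blocking it and no conditioned non-collider, so it is open.
Try {mu, zeta}:
  P1: blocked at chain node zeta ∈ conditioning set.
  P2: blocked at fork node zeta ∈ conditioning set.
  P3: blocked at fork node zeta ∈ conditioning set.
  P4: blocked at fork node mu ∈ conditioning set.
  P5: blocked at fork node mu ∈ conditioning set.
{mu, zeta} contains no descendant of beta and blocks every backdoor path.
Every element of {mu, zeta} is needed (dropping mu leaves P4 open; dropping zeta leaves P1 open), so no proper subset is valid.
Among all size-2 subsets of the eligible variables, only {mu, zeta} blocks every backdoor path, so it is the unique smallest valid adjustment set.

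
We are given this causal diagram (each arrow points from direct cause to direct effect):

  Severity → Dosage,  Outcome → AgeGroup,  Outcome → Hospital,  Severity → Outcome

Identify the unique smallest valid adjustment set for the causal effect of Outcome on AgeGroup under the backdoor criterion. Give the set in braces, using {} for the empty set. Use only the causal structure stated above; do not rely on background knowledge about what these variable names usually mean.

{}

Variables eligible for adjustment (non-descendants of Outcome, excluding Outcome and AgeGroup): {Dosage, Severity}.
Backdoor paths from Outcome to AgeGroup:
  (none)
With no backdoor paths the empty set already satisfies the criterion, and it is trivially minimal.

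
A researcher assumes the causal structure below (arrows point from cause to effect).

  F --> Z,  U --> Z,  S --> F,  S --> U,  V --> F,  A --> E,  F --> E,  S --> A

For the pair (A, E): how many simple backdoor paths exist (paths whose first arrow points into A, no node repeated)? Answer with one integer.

2

A backdoor path from A to E is any simple undirected path whose first edge points into A (i.e. leaves A via a parent).
Parents of A: {S}.
Enumerating:
  P1: A <- S -> F -> E
  P2: A <- S -> U -> Z <- F -> E
That exhausts the simple backdoor paths. Count: 2.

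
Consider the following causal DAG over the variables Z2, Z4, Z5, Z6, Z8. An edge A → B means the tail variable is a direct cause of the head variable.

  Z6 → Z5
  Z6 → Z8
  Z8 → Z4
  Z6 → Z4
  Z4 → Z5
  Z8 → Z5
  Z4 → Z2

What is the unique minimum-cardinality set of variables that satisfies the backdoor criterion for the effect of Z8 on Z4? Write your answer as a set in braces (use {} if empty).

Variables eligible for adjustment (non-descendants of Z8, excluding Z8 and Z4): {Z6}.
Backdoor paths from Z8 to Z4:
  P1: Z8 <- Z6 -> Z4
  P2: Z8 <- Z6 -> Z5 <- Z4
The empty set is not sufficient: P1 (Z8 <- Z6 -> Z4) has no collider blocking it and no conditioned non-collider, so it is open.
Try {Z6}:
  P1: blocked at fork node Z6 ∈ conditioning set.
  P2: blocked at fork node Z6 ∈ conditioning set.
{Z6} contains no descendant of Z8 and blocks every backdoor path.
{Z6} is the unique smallest valid adjustment set.

{Z6}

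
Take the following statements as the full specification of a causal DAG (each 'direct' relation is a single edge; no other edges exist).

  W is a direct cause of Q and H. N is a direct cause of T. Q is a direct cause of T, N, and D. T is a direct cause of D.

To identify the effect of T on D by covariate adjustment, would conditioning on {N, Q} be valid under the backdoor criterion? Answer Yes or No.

Backdoor paths from T to D (paths whose first edge points into T):
  P1: T <- Q -> D
  P2: T <- N <- Q -> D
Condition 1 (no descendant of T in the set): holds — descendants of T are {D}; none are in {N, Q}.
Condition 2 (every backdoor path blocked by {N, Q}):
  P1: blocked at fork node Q ∈ conditioning set.
  P2: blocked at chain node N ∈ conditioning set.
{N, Q} satisfies the backdoor criterion.

Yes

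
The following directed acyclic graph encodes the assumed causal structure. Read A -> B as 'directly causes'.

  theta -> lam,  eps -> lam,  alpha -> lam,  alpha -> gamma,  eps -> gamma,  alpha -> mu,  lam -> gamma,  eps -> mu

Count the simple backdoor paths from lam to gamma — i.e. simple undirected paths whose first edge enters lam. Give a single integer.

A backdoor path from lam to gamma is any simple undirected path whose first edge points into lam (i.e. leaves lam via a parent).
Parents of lam: {alpha, eps, theta}.
Enumerating:
  P1: lam <- alpha -> mu <- eps -> gamma
  P2: lam <- alpha -> gamma
  P3: lam <- eps -> mu <- alpha -> gamma
  P4: lam <- eps -> gamma
That exhausts the simple backdoor paths. Count: 4.

4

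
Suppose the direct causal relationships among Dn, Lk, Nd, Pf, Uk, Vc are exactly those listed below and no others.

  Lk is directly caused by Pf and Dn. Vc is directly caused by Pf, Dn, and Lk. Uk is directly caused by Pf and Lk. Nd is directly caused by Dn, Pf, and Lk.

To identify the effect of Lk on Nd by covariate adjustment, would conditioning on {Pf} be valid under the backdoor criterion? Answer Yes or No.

No

Backdoor paths from Lk to Nd (paths whose first edge points into Lk):
  P1: Lk <- Dn -> Nd
  P2: Lk <- Dn -> Vc <- Pf -> Nd
  P3: Lk <- Pf -> Nd
  P4: Lk <- Pf -> Vc <- Dn -> Nd
Condition 1 (no descendant of Lk in the set): holds — descendants of Lk are {Nd, Uk, Vc}; none are in {Pf}.
Condition 2 (every backdoor path blocked by {Pf}):
  P1: open — no interior node is in the conditioning set.
  P2: blocked at collider Vc (neither it nor any descendant is in the conditioning set).
  P3: blocked at fork node Pf ∈ conditioning set.
  P4: blocked at fork node Pf ∈ conditioning set.
{Pf} does not satisfy the backdoor criterion.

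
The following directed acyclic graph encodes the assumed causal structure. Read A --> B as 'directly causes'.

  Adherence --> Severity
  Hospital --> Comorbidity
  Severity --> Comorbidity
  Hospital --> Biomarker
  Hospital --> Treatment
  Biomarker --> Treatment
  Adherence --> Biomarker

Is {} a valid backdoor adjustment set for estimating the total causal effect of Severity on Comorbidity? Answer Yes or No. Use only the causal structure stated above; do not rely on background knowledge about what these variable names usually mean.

Backdoor paths from Severity to Comorbidity (paths whose first edge points into Severity):
  P1: Severity <- Adherence -> Biomarker <- Hospital -> Comorbidity
  P2: Severity <- Adherence -> Biomarker -> Treatment <- Hospital -> Comorbidity
Condition 1 (no descendant of Severity in the set): holds — descendants of Severity are {Comorbidity}; none are in {}.
Condition 2 (every backdoor path blocked by {}):
  P1: blocked at collider Biomarker (neither it nor any descendant is in the conditioning set).
  P2: blocked at collider Treatment (neither it nor any descendant is in the conditioning set).
{} satisfies the backdoor criterion.

Yes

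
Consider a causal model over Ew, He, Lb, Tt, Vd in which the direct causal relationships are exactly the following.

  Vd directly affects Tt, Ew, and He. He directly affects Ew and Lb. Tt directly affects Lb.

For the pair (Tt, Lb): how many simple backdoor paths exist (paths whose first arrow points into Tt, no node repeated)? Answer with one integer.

2

A backdoor path from Tt to Lb is any simple undirected path whose first edge points into Tt (i.e. leaves Tt via a parent).
Parents of Tt: {Vd}.
Enumerating:
  P1: Tt <- Vd -> He -> Lb
  P2: Tt <- Vd -> Ew <- He -> Lb
That exhausts the simple backdoor paths. Count: 2.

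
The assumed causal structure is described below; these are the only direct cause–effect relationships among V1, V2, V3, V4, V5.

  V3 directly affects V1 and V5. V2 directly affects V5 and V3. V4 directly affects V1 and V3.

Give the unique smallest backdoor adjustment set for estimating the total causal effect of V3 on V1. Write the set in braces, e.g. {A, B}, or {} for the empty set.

Variables eligible for adjustment (non-descendants of V3, excluding V3 and V1): {V2, V4}.
Backdoor paths from V3 to V1:
  P1: V3 <- V4 -> V1
The empty set is not sufficient: P1 (V3 <- V4 -> V1) has no collider blocking it and no conditioned non-collider, so it is open.
Try {V4}:
  P1: blocked at fork node V4 ∈ conditioning set.
{V4} contains no descendant of V3 and blocks every backdoor path.
No other singleton works — e.g. {V2} leaves P1 open — so {V4} is the unique smallest valid adjustment set.

{V4}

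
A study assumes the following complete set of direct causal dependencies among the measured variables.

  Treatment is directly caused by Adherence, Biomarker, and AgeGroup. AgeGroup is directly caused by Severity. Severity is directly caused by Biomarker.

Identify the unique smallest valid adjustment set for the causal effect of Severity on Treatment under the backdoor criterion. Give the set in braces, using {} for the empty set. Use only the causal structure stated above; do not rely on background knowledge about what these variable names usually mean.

Variables eligible for adjustment (non-descendants of Severity, excluding Severity and Treatment): {Adherence, Biomarker}.
Backdoor paths from Severity to Treatment:
  P1: Severity <- Biomarker -> Treatment
The empty set is not sufficient: P1 (Severity <- Biomarker -> Treatment) has no collider blocking it and no conditioned non-collider, so it is open.
Try {Biomarker}:
  P1: blocked at fork node Biomarker ∈ conditioning set.
{Biomarker} contains no descendant of Severity and blocks every backdoor path.
No other singleton works — e.g. {Adherence} leaves P1 open — so {Biomarker} is the unique smallest valid adjustment set.

{Biomarker}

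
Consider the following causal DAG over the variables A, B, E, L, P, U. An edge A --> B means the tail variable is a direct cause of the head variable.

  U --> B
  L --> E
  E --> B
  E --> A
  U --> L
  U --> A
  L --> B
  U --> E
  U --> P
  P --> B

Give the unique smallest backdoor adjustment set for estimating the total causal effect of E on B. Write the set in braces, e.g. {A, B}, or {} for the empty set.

{L, U}

Variables eligible for adjustment (non-descendants of E, excluding E and B): {L, P, U}.
Backdoor paths from E to B:
  P1: E <- U -> L -> B
  P2: E <- U -> P -> B
  P3: E <- U -> B
  P4: E <- L <- U -> P -> B
  P5: E <- L <- U -> B
  P6: E <- L -> B
The empty set is not sufficient: P1 (E <- U -> L -> B) has no collider blocking it and no conditioned non-collider, so it is open.
Try {L, U}:
  P1: blocked at fork node U ∈ conditioning set.
  P2: blocked at fork node U ∈ conditioning set.
  P3: blocked at fork node U ∈ conditioning set.
  P4: blocked at chain node L ∈ conditioning set.
  P5: blocked at chain node L ∈ conditioning set.
  P6: blocked at fork node L ∈ conditioning set.
{L, U} contains no descendant of E and blocks every backdoor path.
Every element of {L, U} is needed (dropping L leaves P6 open; dropping U leaves P2 open), so no proper subset is valid.
Among all size-2 subsets of the eligible variables, only {L, U} blocks every backdoor path, so it is the unique smallest valid adjustment set.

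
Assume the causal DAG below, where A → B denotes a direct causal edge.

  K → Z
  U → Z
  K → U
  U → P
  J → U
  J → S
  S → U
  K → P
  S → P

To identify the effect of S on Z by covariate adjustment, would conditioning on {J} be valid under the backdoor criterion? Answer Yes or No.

Yes

Backdoor paths from S to Z (paths whose first edge points into S):
  P1: S <- J -> U <- K -> Z
  P2: S <- J -> U -> Z
  P3: S <- J -> U -> P <- K -> Z
Condition 1 (no descendant of S in the set): holds — descendants of S are {P, U, Z}; none are in {J}.
Condition 2 (every backdoor path blocked by {J}):
  P1: blocked at fork node J ∈ conditioning set.
  P2: blocked at fork node J ∈ conditioning set.
  P3: blocked at fork node J ∈ conditioning set.
{J} satisfies the backdoor criterion.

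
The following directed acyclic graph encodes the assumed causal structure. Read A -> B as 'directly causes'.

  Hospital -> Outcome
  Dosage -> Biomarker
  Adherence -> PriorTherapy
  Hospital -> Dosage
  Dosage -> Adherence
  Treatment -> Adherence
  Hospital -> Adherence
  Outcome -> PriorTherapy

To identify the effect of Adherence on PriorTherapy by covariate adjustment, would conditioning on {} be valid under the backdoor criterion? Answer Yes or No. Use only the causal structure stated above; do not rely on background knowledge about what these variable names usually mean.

No

Backdoor paths from Adherence to PriorTherapy (paths whose first edge points into Adherence):
  P1: Adherence <- Hospital -> Outcome -> PriorTherapy
  P2: Adherence <- Dosage <- Hospital -> Outcome -> PriorTherapy
Condition 1 (no descendant of Adherence in the set): holds — descendants of Adherence are {PriorTherapy}; none are in {}.
Condition 2 (every backdoor path blocked by {}):
  P1: open — no interior node is in the conditioning set.
  P2: open — no interior node is in the conditioning set.
{} does not satisfy the backdoor criterion.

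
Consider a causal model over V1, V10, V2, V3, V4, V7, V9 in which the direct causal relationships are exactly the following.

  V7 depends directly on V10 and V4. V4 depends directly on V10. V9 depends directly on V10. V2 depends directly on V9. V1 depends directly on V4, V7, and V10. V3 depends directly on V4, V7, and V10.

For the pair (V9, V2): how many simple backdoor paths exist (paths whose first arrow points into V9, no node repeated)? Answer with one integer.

0

A backdoor path from V9 to V2 is any simple undirected path whose first edge points into V9 (i.e. leaves V9 via a parent).
Parents of V9: {V10}.
No simple path from any parent of V9 reaches V2 without revisiting V9, so there are no backdoor paths.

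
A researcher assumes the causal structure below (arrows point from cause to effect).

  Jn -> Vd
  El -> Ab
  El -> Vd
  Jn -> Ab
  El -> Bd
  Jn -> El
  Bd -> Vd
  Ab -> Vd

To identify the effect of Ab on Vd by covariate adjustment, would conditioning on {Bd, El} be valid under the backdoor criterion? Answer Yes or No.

Backdoor paths from Ab to Vd (paths whose first edge points into Ab):
  P1: Ab <- Jn -> El -> Bd -> Vd
  P2: Ab <- Jn -> El -> Vd
  P3: Ab <- Jn -> Vd
  P4: Ab <- El <- Jn -> Vd
  P5: Ab <- El -> Bd -> Vd
  P6: Ab <- El -> Vd
Condition 1 (no descendant of Ab in the set): holds — descendants of Ab are {Vd}; none are in {Bd, El}.
Condition 2 (every backdoor path blocked by {Bd, El}):
  P1: blocked at chain node El ∈ conditioning set.
  P2: blocked at chain node El ∈ conditioning set.
  P3: open — no interior node is in the conditioning set.
  P4: blocked at chain node El ∈ conditioning set.
  P5: blocked at fork node El ∈ conditioning set.
  P6: blocked at fork node El ∈ conditioning set.
{Bd, El} does not satisfy the backdoor criterion.

No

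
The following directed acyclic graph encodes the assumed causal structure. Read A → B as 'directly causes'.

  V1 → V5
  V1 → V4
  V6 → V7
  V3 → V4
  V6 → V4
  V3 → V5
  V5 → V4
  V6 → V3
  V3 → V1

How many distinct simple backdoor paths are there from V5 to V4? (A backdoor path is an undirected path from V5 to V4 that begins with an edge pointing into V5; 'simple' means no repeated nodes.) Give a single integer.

6

A backdoor path from V5 to V4 is any simple undirected path whose first edge points into V5 (i.e. leaves V5 via a parent).
Parents of V5: {V1, V3}.
Enumerating:
  P1: V5 <- V3 <- V6 -> V4
  P2: V5 <- V3 -> V1 -> V4
  P3: V5 <- V3 -> V4
  P4: V5 <- V1 <- V3 <- V6 -> V4
  P5: V5 <- V1 <- V3 -> V4
  P6: V5 <- V1 -> V4
That exhausts the simple backdoor paths. Count: 6.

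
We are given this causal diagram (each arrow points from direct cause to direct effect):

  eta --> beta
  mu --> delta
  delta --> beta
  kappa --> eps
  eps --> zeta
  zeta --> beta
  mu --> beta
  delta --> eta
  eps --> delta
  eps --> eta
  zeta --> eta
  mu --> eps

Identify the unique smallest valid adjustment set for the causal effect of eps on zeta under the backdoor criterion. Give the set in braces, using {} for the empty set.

Variables eligible for adjustment (non-descendants of eps, excluding eps and zeta): {kappa, mu}.
Backdoor paths from eps to zeta:
  P1: eps <- mu -> delta -> eta <- zeta
  P2: eps <- mu -> delta -> eta -> beta <- zeta
  P3: eps <- mu -> delta -> beta <- zeta
  P4: eps <- mu -> delta -> beta <- eta <- zeta
  P5: eps <- mu -> beta <- zeta
  P6: eps <- mu -> beta <- delta -> eta <- zeta
  P7: eps <- mu -> beta <- eta <- zeta
Each backdoor path contains an unconditioned collider, so every path is already blocked with the empty conditioning set:
  P1: blocked at collider eta (neither it nor any descendant is in the conditioning set).
  P2: blocked at collider beta (neither it nor any descendant is in the conditioning set).
  P3: blocked at collider beta (neither it nor any descendant is in the conditioning set).
  P4: blocked at collider beta (neither it nor any descendant is in the conditioning set).
  P5: blocked at collider beta (neither it nor any descendant is in the conditioning set).
  P6: blocked at collider beta (neither it nor any descendant is in the conditioning set).
  P7: blocked at collider beta (neither it nor any descendant is in the conditioning set).
The empty set is therefore the unique smallest valid set.

{}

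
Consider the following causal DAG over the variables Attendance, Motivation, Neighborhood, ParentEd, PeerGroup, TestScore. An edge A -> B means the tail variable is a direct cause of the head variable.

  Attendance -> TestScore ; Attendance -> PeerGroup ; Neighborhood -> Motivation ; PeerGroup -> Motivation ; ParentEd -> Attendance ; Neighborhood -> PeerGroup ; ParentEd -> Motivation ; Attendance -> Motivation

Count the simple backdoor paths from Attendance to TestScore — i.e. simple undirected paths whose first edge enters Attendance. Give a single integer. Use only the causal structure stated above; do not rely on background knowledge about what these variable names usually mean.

A backdoor path from Attendance to TestScore is any simple undirected path whose first edge points into Attendance (i.e. leaves Attendance via a parent).
Parents of Attendance: {ParentEd}.
No simple path from any parent of Attendance reaches TestScore without revisiting Attendance, so there are no backdoor paths.

0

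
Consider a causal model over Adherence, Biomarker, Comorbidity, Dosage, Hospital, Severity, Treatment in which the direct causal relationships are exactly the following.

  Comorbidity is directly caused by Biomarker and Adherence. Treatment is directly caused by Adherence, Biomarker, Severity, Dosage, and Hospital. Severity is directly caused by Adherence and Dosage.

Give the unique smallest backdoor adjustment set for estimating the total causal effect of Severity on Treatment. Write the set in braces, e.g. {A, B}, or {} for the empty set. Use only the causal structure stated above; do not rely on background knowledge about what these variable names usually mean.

{Adherence, Dosage}

Variables eligible for adjustment (non-descendants of Severity, excluding Severity and Treatment): {Adherence, Biomarker, Comorbidity, Dosage, Hospital}.
Backdoor paths from Severity to Treatment:
  P1: Severity <- Dosage -> Treatment
  P2: Severity <- Adherence -> Comorbidity <- Biomarker -> Treatment
  P3: Severity <- Adherence -> Treatment
The empty set is not sufficient: P1 (Severity <- Dosage -> Treatment) has no collider blocking it and no conditioned non-collider, so it is open.
Try {Adherence, Dosage}:
  P1: blocked at fork node Dosage ∈ conditioning set.
  P2: blocked at fork node Adherence ∈ conditioning set.
  P3: blocked at fork node Adherence ∈ conditioning set.
{Adherence, Dosage} contains no descendant of Severity and blocks every backdoor path.
Every element of {Adherence, Dosage} is needed (dropping Adherence leaves P3 open; dropping Dosage leaves P1 open), so no proper subset is valid.
Among all size-2 subsets of the eligible variables, only {Adherence, Dosage} blocks every backdoor path, so it is the unique smallest valid adjustment set.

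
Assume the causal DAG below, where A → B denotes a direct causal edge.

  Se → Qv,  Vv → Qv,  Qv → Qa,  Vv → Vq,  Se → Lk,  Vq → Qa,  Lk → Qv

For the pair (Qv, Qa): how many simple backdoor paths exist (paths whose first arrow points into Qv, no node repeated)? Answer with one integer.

A backdoor path from Qv to Qa is any simple undirected path whose first edge points into Qv (i.e. leaves Qv via a parent).
Parents of Qv: {Lk, Se, Vv}.
Enumerating:
  P1: Qv <- Vv -> Vq -> Qa
That exhausts the simple backdoor paths. Count: 1.

1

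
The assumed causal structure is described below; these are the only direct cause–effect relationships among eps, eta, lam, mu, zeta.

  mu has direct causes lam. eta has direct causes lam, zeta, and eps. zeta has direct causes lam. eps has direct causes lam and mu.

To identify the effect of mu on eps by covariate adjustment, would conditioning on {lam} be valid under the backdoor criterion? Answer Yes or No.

Yes

Backdoor paths from mu to eps (paths whose first edge points into mu):
  P1: mu <- lam -> zeta -> eta <- eps
  P2: mu <- lam -> eps
  P3: mu <- lam -> eta <- eps
Condition 1 (no descendant of mu in the set): holds — descendants of mu are {eps, eta}; none are in {lam}.
Condition 2 (every backdoor path blocked by {lam}):
  P1: blocked at fork node lam ∈ conditioning set.
  P2: blocked at fork node lam ∈ conditioning set.
  P3: blocked at fork node lam ∈ conditioning set.
{lam} satisfies the backdoor criterion.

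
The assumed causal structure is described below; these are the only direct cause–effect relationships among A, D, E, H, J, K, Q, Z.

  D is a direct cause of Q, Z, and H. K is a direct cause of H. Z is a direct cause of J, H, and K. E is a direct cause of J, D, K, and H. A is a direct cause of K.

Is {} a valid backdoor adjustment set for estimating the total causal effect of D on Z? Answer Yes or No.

Yes

Backdoor paths from D to Z (paths whose first edge points into D):
  P1: D <- E -> J <- Z
  P2: D <- E -> K <- Z
  P3: D <- E -> K -> H <- Z
  P4: D <- E -> H <- Z
  P5: D <- E -> H <- K <- Z
Condition 1 (no descendant of D in the set): holds — descendants of D are {H, J, K, Q, Z}; none are in {}.
Condition 2 (every backdoor path blocked by {}):
  P1: blocked at collider J (neither it nor any descendant is in the conditioning set).
  P2: blocked at collider K (neither it nor any descendant is in the conditioning set).
  P3: blocked at collider H (neither it nor any descendant is in the conditioning set).
  P4: blocked at collider H (neither it nor any descendant is in the conditioning set).
  P5: blocked at collider H (neither it nor any descendant is in the conditioning set).
{} satisfies the backdoor criterion.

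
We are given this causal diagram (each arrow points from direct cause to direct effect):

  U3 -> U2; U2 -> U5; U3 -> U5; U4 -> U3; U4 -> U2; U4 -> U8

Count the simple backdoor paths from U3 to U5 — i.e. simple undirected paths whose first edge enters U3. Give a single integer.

A backdoor path from U3 to U5 is any simple undirected path whose first edge points into U3 (i.e. leaves U3 via a parent).
Parents of U3: {U4}.
Enumerating:
  P1: U3 <- U4 -> U2 -> U5
That exhausts the simple backdoor paths. Count: 1.

1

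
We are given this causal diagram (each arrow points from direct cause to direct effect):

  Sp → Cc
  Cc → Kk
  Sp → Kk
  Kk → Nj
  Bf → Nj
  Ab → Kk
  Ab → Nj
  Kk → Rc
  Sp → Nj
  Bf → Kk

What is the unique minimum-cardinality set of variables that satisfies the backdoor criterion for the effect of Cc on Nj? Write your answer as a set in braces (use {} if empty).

Variables eligible for adjustment (non-descendants of Cc, excluding Cc and Nj): {Ab, Bf, Sp}.
Backdoor paths from Cc to Nj:
  P1: Cc <- Sp -> Kk <- Bf -> Nj
  P2: Cc <- Sp -> Kk <- Ab -> Nj
  P3: Cc <- Sp -> Kk -> Nj
  P4: Cc <- Sp -> Nj
The empty set is not sufficient: P3 (Cc <- Sp -> Kk -> Nj) has no collider blocking it and no conditioned non-collider, so it is open.
Try {Sp}:
  P1: blocked at fork node Sp ∈ conditioning set.
  P2: blocked at fork node Sp ∈ conditioning set.
  P3: blocked at fork node Sp ∈ conditioning set.
  P4: blocked at fork node Sp ∈ conditioning set.
{Sp} contains no descendant of Cc and blocks every backdoor path.
No other singleton works — e.g. {Bf} leaves P3 open — so {Sp} is the unique smallest valid adjustment set.

{Sp}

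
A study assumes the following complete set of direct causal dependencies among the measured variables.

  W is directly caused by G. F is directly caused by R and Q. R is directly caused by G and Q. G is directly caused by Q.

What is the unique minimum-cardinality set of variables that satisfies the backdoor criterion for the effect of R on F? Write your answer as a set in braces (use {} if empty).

Variables eligible for adjustment (non-descendants of R, excluding R and F): {G, Q, W}.
Backdoor paths from R to F:
  P1: R <- Q -> F
  P2: R <- G <- Q -> F
The empty set is not sufficient: P1 (R <- Q -> F) has no collider blocking it and no conditioned non-collider, so it is open.
Try {Q}:
  P1: blocked at fork node Q ∈ conditioning set.
  P2: blocked at fork node Q ∈ conditioning set.
{Q} contains no descendant of R and blocks every backdoor path.
No other singleton works — e.g. {G} leaves P1 open — so {Q} is the unique smallest valid adjustment set.

{Q}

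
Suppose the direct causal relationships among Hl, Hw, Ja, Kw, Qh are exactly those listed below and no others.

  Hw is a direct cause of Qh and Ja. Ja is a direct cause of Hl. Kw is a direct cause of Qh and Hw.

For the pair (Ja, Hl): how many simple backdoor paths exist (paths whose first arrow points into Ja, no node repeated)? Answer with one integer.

A backdoor path from Ja to Hl is any simple undirected path whose first edge points into Ja (i.e. leaves Ja via a parent).
Parents of Ja: {Hw}.
No simple path from any parent of Ja reaches Hl without revisiting Ja, so there are no backdoor paths.

0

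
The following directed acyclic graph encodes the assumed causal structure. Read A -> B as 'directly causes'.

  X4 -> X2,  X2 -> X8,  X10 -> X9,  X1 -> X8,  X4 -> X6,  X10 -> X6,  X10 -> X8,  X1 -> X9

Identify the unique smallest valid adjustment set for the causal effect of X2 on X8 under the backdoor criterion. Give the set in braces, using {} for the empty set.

Variables eligible for adjustment (non-descendants of X2, excluding X2 and X8): {X1, X10, X4, X6, X9}.
Backdoor paths from X2 to X8:
  P1: X2 <- X4 -> X6 <- X10 -> X9 <- X1 -> X8
  P2: X2 <- X4 -> X6 <- X10 -> X8
Each backdoor path contains an unconditioned collider, so every path is already blocked with the empty conditioning set:
  P1: blocked at collider X6 (neither it nor any descendant is in the conditioning set).
  P2: blocked at collider X6 (neither it nor any descendant is in the conditioning set).
The empty set is therefore the unique smallest valid set.

{}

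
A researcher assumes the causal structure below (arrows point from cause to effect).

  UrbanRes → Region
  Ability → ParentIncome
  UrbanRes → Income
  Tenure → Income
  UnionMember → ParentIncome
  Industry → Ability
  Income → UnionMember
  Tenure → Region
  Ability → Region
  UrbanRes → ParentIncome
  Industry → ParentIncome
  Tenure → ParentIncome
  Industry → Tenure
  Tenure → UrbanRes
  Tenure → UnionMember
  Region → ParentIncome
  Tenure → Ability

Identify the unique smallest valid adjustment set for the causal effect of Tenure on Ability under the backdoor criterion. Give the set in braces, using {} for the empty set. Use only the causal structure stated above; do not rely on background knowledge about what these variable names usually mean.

Variables eligible for adjustment (non-descendants of Tenure, excluding Tenure and Ability): {Industry}.
Backdoor paths from Tenure to Ability:
  P1: Tenure <- Industry -> Ability
  P2: Tenure <- Industry -> ParentIncome <- Ability
  P3: Tenure <- Industry -> ParentIncome <- UrbanRes -> Region <- Ability
  P4: Tenure <- Industry -> ParentIncome <- UnionMember <- Income <- UrbanRes -> Region <- Ability
  P5: Tenure <- Industry -> ParentIncome <- Region <- Ability
The empty set is not sufficient: P1 (Tenure <- Industry -> Ability) has no collider blocking it and no conditioned non-collider, so it is open.
Try {Industry}:
  P1: blocked at fork node Industry ∈ conditioning set.
  P2: blocked at fork node Industry ∈ conditioning set.
  P3: blocked at fork node Industry ∈ conditioning set.
  P4: blocked at fork node Industry ∈ conditioning set.
  P5: blocked at fork node Industry ∈ conditioning set.
{Industry} contains no descendant of Tenure and blocks every backdoor path.
{Industry} is the unique smallest valid adjustment set.

{Industry}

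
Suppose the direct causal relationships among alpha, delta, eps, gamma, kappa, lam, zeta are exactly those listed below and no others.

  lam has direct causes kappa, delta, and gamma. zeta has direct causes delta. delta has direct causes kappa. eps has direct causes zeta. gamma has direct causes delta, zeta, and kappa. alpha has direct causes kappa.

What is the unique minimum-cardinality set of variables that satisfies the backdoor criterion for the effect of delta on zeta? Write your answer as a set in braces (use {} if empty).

{}

Variables eligible for adjustment (non-descendants of delta, excluding delta and zeta): {alpha, kappa}.
Backdoor paths from delta to zeta:
  P1: delta <- kappa -> gamma <- zeta
  P2: delta <- kappa -> lam <- gamma <- zeta
Each backdoor path contains an unconditioned collider, so every path is already blocked with the empty conditioning set:
  P1: blocked at collider gamma (neither it nor any descendant is in the conditioning set).
  P2: blocked at collider lam (neither it nor any descendant is in the conditioning set).
The empty set is therefore the unique smallest valid set.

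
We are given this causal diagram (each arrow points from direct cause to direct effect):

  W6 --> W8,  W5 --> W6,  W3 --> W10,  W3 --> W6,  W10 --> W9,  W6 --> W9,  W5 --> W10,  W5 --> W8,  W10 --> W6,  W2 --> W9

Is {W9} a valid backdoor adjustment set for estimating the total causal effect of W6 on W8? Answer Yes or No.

Backdoor paths from W6 to W8 (paths whose first edge points into W6):
  P1: W6 <- W3 -> W10 <- W5 -> W8
  P2: W6 <- W5 -> W8
  P3: W6 <- W10 <- W5 -> W8
Condition 1 (no descendant of W6 in the set): FAILS — W9 is a descendant of W6.
Condition 2 (every backdoor path blocked by {W9}):
  P1: open — collider(s) W10 are conditioned on (or have a conditioned descendant) and no non-collider on the path is in the set.
  P2: open — no interior node is in the conditioning set.
  P3: open — no interior node is in the conditioning set.
{W9} does not satisfy the backdoor criterion.

No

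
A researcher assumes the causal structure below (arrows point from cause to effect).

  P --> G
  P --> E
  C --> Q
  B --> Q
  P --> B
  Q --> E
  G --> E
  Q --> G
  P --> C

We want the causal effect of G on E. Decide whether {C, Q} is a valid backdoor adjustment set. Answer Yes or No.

Backdoor paths from G to E (paths whose first edge points into G):
  P1: G <- P -> C -> Q -> E
  P2: G <- P -> B -> Q -> E
  P3: G <- P -> E
  P4: G <- Q <- C <- P -> E
  P5: G <- Q <- B <- P -> E
  P6: G <- Q -> E
Condition 1 (no descendant of G in the set): holds — descendants of G are {E}; none are in {C, Q}.
Condition 2 (every backdoor path blocked by {C, Q}):
  P1: blocked at chain node C ∈ conditioning set.
  P2: blocked at chain node Q ∈ conditioning set.
  P3: open — no interior node is in the conditioning set.
  P4: blocked at chain node Q ∈ conditioning set.
  P5: blocked at chain node Q ∈ conditioning set.
  P6: blocked at fork node Q ∈ conditioning set.
{C, Q} does not satisfy the backdoor criterion.

No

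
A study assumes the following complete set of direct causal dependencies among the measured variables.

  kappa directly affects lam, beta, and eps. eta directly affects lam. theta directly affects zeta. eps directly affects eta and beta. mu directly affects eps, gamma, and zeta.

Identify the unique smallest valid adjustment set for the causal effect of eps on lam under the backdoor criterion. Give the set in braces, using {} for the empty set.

Variables eligible for adjustment (non-descendants of eps, excluding eps and lam): {gamma, kappa, mu, theta, zeta}.
Backdoor paths from eps to lam:
  P1: eps <- kappa -> lam
The empty set is not sufficient: P1 (eps <- kappa -> lam) has no collider blocking it and no conditioned non-collider, so it is open.
Try {kappa}:
  P1: blocked at fork node kappa ∈ conditioning set.
{kappa} contains no descendant of eps and blocks every backdoor path.
No other singleton works — e.g. {mu} leaves P1 open — so {kappa} is the unique smallest valid adjustment set.

{kappa}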